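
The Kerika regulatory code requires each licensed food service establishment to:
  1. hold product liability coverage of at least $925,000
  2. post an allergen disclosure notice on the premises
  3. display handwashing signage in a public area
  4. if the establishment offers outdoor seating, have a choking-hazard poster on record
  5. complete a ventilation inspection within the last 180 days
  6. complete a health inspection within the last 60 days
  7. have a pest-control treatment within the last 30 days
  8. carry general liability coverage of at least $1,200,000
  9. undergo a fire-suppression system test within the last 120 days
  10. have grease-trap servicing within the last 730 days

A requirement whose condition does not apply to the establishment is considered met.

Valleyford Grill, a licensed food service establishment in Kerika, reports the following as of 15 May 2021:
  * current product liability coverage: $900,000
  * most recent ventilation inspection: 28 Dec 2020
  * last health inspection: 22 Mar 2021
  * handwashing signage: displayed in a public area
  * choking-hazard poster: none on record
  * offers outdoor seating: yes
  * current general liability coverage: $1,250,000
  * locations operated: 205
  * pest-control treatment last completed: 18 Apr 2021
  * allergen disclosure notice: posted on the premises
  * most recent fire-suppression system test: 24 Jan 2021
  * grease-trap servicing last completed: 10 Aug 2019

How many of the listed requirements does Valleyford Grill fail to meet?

2

1. product liability coverage $900,000 < $925,000 → not met
2. allergen disclosure notice present → met
3. handwashing signage present → met
4. condition 'offers outdoor seating' holds; choking-hazard poster absent → not met
5. ventilation inspection 138 days ago vs limit 180 → met
6. health inspection 54 days ago vs limit 60 → met
7. pest-control treatment 27 days ago vs limit 30 → met
8. general liability coverage $1,250,000 ≥ $1,200,000 → met
9. fire-suppression system test 111 days ago vs limit 120 → met
10. grease-trap servicing 644 days ago vs limit 730 → met
Not met: 2 of 10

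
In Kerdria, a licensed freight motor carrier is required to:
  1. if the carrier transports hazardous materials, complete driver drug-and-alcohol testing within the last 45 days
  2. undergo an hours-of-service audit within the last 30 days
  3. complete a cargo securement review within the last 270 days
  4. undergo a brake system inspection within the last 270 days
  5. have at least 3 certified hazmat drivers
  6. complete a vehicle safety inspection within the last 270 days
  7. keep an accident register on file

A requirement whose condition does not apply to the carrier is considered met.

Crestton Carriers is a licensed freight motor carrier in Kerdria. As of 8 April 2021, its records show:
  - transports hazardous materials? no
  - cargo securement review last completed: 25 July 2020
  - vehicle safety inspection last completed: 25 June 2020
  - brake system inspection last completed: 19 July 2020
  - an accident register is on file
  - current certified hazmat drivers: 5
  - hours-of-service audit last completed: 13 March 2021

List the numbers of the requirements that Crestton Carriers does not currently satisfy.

1. condition 'transports hazardous materials' does not hold → requirement n/a → met
2. hours-of-service audit 26 days ago vs limit 30 → met
3. cargo securement review 257 days ago vs limit 270 → met
4. brake system inspection 263 days ago vs limit 270 → met
5. certified hazmat drivers 5 ≥ 3 → met
6. vehicle safety inspection 287 days ago vs limit 270 → not met
7. accident register present → met
Not met: 6

6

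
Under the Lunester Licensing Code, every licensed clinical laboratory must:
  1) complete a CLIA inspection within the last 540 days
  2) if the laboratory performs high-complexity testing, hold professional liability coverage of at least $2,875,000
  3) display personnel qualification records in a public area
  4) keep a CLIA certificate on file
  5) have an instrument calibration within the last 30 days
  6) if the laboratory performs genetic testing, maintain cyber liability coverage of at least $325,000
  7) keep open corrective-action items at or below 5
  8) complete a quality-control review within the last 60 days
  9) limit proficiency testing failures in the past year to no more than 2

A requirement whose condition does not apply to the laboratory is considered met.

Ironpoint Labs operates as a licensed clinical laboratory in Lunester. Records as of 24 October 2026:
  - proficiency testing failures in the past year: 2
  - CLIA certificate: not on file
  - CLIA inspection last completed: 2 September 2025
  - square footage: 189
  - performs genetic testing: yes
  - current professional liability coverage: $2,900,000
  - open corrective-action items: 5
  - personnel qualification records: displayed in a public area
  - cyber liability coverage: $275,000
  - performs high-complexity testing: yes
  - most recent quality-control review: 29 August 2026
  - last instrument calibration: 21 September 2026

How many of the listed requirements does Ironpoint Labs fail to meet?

1. CLIA inspection 417 days ago vs limit 540 → met
2. condition 'performs high-complexity testing' holds; professional liability coverage $2,900,000 ≥ $2,875,000 → met
3. personnel qualification records present → met
4. CLIA certificate absent → not met
5. instrument calibration 33 days ago vs limit 30 → not met
6. condition 'performs genetic testing' holds; cyber liability coverage $275,000 < $325,000 → not met
7. open corrective-action items 5 ≤ 5 → met
8. quality-control review 56 days ago vs limit 60 → met
9. proficiency testing failures in the past year 2 ≤ 2 → met
Not met: 3 of 9

3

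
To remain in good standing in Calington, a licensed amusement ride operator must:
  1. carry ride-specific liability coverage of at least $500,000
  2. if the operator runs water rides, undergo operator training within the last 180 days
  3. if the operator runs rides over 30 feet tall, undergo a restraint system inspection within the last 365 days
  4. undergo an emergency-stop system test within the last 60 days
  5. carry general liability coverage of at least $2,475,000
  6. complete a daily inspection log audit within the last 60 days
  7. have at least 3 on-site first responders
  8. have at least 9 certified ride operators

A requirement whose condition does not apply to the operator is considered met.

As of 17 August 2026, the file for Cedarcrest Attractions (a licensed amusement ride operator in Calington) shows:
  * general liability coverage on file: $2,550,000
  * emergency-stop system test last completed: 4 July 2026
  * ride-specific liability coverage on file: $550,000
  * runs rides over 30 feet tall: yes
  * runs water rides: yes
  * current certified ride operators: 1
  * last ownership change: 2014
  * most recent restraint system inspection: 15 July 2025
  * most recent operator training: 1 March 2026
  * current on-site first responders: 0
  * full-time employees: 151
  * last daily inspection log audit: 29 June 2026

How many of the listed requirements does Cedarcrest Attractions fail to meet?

1. ride-specific liability coverage $550,000 ≥ $500,000 → met
2. condition 'runs water rides' holds; operator training 169 days ago vs limit 180 → met
3. condition 'runs rides over 30 feet tall' holds; restraint system inspection 398 days ago vs limit 365 → not met
4. emergency-stop system test 44 days ago vs limit 60 → met
5. general liability coverage $2,550,000 ≥ $2,475,000 → met
6. daily inspection log audit 49 days ago vs limit 60 → met
7. on-site first responders 0 < 3 → not met
8. certified ride operators 1 < 9 → not met
Not met: 3 of 8

3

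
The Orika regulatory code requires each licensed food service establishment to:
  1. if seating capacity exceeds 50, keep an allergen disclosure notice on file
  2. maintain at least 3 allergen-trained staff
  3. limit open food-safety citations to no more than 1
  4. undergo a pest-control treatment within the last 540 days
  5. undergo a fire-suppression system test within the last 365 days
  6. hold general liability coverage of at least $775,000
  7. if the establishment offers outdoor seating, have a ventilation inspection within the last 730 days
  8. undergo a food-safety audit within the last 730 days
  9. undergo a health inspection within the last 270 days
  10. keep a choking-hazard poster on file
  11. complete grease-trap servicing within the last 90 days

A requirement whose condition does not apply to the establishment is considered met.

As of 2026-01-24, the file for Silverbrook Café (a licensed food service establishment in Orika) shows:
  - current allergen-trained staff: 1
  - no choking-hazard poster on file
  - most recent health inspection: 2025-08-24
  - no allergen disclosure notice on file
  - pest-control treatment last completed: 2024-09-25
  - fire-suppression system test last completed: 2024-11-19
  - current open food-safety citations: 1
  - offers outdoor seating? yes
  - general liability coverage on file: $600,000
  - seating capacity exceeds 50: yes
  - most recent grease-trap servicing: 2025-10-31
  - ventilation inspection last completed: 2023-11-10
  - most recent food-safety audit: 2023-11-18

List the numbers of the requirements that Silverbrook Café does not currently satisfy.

1. condition 'seating capacity exceeds 50' holds; allergen disclosure notice absent → not met
2. allergen-trained staff 1 < 3 → not met
3. open food-safety citations 1 ≤ 1 → met
4. pest-control treatment 486 days ago vs limit 540 → met
5. fire-suppression system test 431 days ago vs limit 365 → not met
6. general liability coverage $600,000 < $775,000 → not met
7. condition 'offers outdoor seating' holds; ventilation inspection 806 days ago vs limit 730 → not met
8. food-safety audit 798 days ago vs limit 730 → not met
9. health inspection 153 days ago vs limit 270 → met
10. choking-hazard poster absent → not met
11. grease-trap servicing 85 days ago vs limit 90 → met
Not met: 1, 2, 5, 6, 7, 8, 10

1, 2, 5, 6, 7, 8, 10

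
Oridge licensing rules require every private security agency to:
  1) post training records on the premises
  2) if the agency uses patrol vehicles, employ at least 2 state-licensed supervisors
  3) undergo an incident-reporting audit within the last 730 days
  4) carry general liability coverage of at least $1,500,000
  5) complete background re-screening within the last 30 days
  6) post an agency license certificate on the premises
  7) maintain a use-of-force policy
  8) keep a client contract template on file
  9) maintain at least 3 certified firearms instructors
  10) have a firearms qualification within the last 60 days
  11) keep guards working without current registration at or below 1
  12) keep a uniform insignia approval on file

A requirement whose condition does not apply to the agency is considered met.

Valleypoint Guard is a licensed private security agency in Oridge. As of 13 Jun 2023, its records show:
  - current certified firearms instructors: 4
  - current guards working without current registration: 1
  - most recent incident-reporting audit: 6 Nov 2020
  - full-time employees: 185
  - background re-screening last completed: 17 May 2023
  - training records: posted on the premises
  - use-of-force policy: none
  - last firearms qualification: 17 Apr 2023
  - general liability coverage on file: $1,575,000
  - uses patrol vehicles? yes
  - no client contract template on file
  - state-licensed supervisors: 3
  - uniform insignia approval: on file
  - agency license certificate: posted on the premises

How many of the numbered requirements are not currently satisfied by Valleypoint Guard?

1. training records present → met
2. condition 'uses patrol vehicles' holds; state-licensed supervisors 3 ≥ 2 → met
3. incident-reporting audit 949 days ago vs limit 730 → not met
4. general liability coverage $1,575,000 ≥ $1,500,000 → met
5. background re-screening 27 days ago vs limit 30 → met
6. agency license certificate present → met
7. use-of-force policy absent → not met
8. client contract template absent → not met
9. certified firearms instructors 4 ≥ 3 → met
10. firearms qualification 57 days ago vs limit 60 → met
11. guards working without current registration 1 ≤ 1 → met
12. uniform insignia approval present → met
Not met: 3 of 12

3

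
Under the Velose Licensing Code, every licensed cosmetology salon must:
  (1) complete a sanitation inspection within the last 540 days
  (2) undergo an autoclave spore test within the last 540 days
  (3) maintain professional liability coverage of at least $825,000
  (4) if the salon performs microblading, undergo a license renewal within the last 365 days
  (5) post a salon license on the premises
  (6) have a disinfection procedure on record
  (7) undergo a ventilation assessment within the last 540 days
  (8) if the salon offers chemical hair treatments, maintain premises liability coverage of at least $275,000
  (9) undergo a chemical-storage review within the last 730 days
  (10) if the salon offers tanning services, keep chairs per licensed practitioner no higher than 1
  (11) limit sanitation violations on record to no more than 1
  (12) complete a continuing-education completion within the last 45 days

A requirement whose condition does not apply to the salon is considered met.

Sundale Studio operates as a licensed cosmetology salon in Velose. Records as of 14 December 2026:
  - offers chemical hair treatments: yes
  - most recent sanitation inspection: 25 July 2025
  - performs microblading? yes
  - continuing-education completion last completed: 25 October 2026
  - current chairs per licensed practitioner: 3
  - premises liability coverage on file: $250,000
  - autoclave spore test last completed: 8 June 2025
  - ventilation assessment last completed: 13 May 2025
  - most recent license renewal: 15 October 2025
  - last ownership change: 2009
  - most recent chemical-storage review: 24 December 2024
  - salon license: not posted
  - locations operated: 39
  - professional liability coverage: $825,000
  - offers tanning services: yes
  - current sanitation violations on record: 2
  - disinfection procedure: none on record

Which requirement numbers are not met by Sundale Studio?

1. sanitation inspection 507 days ago vs limit 540 → met
2. autoclave spore test 554 days ago vs limit 540 → not met
3. professional liability coverage $825,000 ≥ $825,000 → met
4. condition 'performs microblading' holds; license renewal 425 days ago vs limit 365 → not met
5. salon license absent → not met
6. disinfection procedure absent → not met
7. ventilation assessment 580 days ago vs limit 540 → not met
8. condition 'offers chemical hair treatments' holds; premises liability coverage $250,000 < $275,000 → not met
9. chemical-storage review 720 days ago vs limit 730 → met
10. condition 'offers tanning services' holds; chairs per licensed practitioner 3 > 1 → not met
11. sanitation violations on record 2 > 1 → not met
12. continuing-education completion 50 days ago vs limit 45 → not met
Not met: 2, 4, 5, 6, 7, 8, 10, 11, 12

2, 4, 5, 6, 7, 8, 10, 11, 12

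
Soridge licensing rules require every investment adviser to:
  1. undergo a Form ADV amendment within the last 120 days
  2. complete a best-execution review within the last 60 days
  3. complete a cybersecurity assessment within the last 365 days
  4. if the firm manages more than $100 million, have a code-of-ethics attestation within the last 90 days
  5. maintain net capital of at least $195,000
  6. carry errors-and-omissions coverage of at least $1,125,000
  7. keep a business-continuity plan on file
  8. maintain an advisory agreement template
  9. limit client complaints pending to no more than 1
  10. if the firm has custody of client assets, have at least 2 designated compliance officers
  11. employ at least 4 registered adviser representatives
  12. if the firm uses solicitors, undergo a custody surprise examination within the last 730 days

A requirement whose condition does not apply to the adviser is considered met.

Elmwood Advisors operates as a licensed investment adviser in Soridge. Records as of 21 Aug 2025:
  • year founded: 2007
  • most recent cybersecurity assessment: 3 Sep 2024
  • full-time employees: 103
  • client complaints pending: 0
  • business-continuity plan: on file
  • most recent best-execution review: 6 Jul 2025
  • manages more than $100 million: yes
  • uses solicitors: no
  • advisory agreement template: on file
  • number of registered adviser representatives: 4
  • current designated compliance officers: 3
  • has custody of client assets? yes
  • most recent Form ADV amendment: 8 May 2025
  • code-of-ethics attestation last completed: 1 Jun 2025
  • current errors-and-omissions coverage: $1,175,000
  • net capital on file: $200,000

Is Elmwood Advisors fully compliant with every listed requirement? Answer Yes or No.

1. Form ADV amendment 105 days ago vs limit 120 → met
2. best-execution review 46 days ago vs limit 60 → met
3. cybersecurity assessment 352 days ago vs limit 365 → met
4. condition 'manages more than $100 million' holds; code-of-ethics attestation 81 days ago vs limit 90 → met
5. net capital $200,000 ≥ $195,000 → met
6. errors-and-omissions coverage $1,175,000 ≥ $1,125,000 → met
7. business-continuity plan present → met
8. advisory agreement template present → met
9. client complaints pending 0 ≤ 1 → met
10. condition 'has custody of client assets' holds; designated compliance officers 3 ≥ 2 → met
11. registered adviser representatives 4 ≥ 4 → met
12. condition 'uses solicitors' does not hold → requirement n/a → met
All met.

Yes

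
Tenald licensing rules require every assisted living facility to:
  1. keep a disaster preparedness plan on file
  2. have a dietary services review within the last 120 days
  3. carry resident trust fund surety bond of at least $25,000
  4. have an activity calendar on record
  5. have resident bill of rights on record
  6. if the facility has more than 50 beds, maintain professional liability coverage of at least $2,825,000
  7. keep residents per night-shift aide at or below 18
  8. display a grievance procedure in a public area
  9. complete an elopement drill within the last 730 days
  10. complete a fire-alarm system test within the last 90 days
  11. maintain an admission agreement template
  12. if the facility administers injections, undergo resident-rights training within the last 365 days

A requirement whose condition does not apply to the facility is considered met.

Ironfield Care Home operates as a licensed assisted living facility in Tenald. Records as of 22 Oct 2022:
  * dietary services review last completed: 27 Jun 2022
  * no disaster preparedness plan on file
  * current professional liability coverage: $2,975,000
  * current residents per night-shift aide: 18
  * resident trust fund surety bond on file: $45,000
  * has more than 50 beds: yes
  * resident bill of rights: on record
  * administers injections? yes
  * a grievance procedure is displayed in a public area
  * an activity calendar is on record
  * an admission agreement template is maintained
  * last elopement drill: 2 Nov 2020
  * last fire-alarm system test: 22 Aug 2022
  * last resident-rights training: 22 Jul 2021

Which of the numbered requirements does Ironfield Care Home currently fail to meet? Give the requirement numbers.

1, 12

1. disaster preparedness plan absent → not met
2. dietary services review 117 days ago vs limit 120 → met
3. resident trust fund surety bond $45,000 ≥ $25,000 → met
4. activity calendar present → met
5. resident bill of rights present → met
6. condition 'has more than 50 beds' holds; professional liability coverage $2,975,000 ≥ $2,825,000 → met
7. residents per night-shift aide 18 ≤ 18 → met
8. grievance procedure present → met
9. elopement drill 719 days ago vs limit 730 → met
10. fire-alarm system test 61 days ago vs limit 90 → met
11. admission agreement template present → met
12. condition 'administers injections' holds; resident-rights training 457 days ago vs limit 365 → not met
Not met: 1, 12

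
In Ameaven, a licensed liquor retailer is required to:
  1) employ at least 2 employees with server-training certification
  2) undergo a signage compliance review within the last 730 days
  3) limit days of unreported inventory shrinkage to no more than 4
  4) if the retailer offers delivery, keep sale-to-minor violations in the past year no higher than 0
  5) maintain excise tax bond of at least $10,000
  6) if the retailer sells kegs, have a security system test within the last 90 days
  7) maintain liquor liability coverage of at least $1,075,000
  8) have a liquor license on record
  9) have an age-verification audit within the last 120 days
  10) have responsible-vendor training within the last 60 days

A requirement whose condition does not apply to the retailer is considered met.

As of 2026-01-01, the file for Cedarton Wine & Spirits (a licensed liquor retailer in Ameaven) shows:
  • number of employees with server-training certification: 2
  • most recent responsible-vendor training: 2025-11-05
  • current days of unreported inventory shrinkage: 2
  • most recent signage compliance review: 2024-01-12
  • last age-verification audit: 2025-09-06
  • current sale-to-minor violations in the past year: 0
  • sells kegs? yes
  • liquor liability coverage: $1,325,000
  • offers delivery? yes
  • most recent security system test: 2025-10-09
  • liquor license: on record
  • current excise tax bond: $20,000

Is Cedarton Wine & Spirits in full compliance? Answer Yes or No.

1. employees with server-training certification 2 ≥ 2 → met
2. signage compliance review 720 days ago vs limit 730 → met
3. days of unreported inventory shrinkage 2 ≤ 4 → met
4. condition 'offers delivery' holds; sale-to-minor violations in the past year 0 ≤ 0 → met
5. excise tax bond $20,000 ≥ $10,000 → met
6. condition 'sells kegs' holds; security system test 84 days ago vs limit 90 → met
7. liquor liability coverage $1,325,000 ≥ $1,075,000 → met
8. liquor license present → met
9. age-verification audit 117 days ago vs limit 120 → met
10. responsible-vendor training 57 days ago vs limit 60 → met
All met.

Yes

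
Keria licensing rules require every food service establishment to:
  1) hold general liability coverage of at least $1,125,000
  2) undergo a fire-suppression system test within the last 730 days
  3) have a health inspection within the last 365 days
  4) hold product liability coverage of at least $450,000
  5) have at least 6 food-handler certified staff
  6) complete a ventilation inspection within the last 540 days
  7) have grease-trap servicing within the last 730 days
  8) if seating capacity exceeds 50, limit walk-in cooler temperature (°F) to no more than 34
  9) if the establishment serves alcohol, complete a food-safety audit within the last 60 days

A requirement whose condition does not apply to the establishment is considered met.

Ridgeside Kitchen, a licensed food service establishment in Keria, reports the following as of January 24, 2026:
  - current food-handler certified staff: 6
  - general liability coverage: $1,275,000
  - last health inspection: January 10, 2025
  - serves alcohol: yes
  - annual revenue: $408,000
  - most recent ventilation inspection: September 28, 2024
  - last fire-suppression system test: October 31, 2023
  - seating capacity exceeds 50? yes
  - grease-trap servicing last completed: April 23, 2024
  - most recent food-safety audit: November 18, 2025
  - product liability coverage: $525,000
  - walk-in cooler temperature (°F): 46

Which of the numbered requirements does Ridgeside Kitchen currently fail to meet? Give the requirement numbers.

2, 3, 8, 9

1. general liability coverage $1,275,000 ≥ $1,125,000 → met
2. fire-suppression system test 816 days ago vs limit 730 → not met
3. health inspection 379 days ago vs limit 365 → not met
4. product liability coverage $525,000 ≥ $450,000 → met
5. food-handler certified staff 6 ≥ 6 → met
6. ventilation inspection 483 days ago vs limit 540 → met
7. grease-trap servicing 641 days ago vs limit 730 → met
8. condition 'seating capacity exceeds 50' holds; walk-in cooler temperature (°F) 46 > 34 → not met
9. condition 'serves alcohol' holds; food-safety audit 67 days ago vs limit 60 → not met
Not met: 2, 3, 8, 9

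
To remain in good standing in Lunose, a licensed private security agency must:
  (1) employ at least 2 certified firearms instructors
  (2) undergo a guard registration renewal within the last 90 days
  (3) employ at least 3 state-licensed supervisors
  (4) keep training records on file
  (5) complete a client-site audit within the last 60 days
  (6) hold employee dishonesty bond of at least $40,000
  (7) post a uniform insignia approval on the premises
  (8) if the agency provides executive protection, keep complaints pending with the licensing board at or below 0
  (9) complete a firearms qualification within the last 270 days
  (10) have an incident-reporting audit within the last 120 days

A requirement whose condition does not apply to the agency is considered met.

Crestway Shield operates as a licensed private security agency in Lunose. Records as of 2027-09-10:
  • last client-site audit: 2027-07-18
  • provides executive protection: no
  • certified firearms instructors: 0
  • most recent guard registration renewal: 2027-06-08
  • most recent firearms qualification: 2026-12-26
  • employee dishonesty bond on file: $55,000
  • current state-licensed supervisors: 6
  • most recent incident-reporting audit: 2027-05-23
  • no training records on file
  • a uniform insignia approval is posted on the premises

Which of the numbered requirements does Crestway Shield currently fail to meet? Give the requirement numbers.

1. certified firearms instructors 0 < 2 → not met
2. guard registration renewal 94 days ago vs limit 90 → not met
3. state-licensed supervisors 6 ≥ 3 → met
4. training records absent → not met
5. client-site audit 54 days ago vs limit 60 → met
6. employee dishonesty bond $55,000 ≥ $40,000 → met
7. uniform insignia approval present → met
8. condition 'provides executive protection' does not hold → requirement n/a → met
9. firearms qualification 258 days ago vs limit 270 → met
10. incident-reporting audit 110 days ago vs limit 120 → met
Not met: 1, 2, 4

1, 2, 4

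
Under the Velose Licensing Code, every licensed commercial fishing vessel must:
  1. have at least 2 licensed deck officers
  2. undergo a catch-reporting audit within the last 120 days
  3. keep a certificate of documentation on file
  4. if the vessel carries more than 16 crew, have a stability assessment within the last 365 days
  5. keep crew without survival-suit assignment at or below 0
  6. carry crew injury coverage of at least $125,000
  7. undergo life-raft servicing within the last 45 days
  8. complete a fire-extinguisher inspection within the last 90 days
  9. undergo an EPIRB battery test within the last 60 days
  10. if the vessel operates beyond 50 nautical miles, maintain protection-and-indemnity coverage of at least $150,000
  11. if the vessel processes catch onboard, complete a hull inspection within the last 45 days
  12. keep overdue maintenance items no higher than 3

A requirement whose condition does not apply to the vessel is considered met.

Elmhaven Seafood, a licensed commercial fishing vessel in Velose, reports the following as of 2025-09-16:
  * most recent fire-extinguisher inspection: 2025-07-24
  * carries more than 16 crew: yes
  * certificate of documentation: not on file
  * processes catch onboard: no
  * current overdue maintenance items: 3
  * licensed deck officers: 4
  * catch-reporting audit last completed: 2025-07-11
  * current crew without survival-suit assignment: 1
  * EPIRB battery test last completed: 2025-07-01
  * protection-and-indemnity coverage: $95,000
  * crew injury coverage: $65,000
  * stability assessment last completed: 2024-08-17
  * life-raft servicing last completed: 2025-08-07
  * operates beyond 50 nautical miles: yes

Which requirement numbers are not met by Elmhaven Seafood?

3, 4, 5, 6, 9, 10

1. licensed deck officers 4 ≥ 2 → met
2. catch-reporting audit 67 days ago vs limit 120 → met
3. certificate of documentation absent → not met
4. condition 'carries more than 16 crew' holds; stability assessment 395 days ago vs limit 365 → not met
5. crew without survival-suit assignment 1 > 0 → not met
6. crew injury coverage $65,000 < $125,000 → not met
7. life-raft servicing 40 days ago vs limit 45 → met
8. fire-extinguisher inspection 54 days ago vs limit 90 → met
9. EPIRB battery test 77 days ago vs limit 60 → not met
10. condition 'operates beyond 50 nautical miles' holds; protection-and-indemnity coverage $95,000 < $150,000 → not met
11. condition 'processes catch onboard' does not hold → requirement n/a → met
12. overdue maintenance items 3 ≤ 3 → met
Not met: 3, 4, 5, 6, 9, 10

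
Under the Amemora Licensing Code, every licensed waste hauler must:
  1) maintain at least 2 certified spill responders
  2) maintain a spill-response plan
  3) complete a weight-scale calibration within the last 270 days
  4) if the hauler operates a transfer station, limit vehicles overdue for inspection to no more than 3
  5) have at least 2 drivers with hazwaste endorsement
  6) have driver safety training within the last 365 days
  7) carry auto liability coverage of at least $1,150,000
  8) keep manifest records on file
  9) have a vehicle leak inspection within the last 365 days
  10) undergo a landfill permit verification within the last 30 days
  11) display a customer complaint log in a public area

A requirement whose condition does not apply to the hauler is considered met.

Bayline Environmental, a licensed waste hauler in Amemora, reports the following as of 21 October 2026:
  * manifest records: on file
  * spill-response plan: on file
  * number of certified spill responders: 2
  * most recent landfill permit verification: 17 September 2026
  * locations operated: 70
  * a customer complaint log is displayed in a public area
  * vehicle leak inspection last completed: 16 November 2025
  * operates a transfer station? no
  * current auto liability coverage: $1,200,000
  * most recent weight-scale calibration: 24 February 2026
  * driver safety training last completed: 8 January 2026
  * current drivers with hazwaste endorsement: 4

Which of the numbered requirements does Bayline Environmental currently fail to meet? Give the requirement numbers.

10

1. certified spill responders 2 ≥ 2 → met
2. spill-response plan present → met
3. weight-scale calibration 239 days ago vs limit 270 → met
4. condition 'operates a transfer station' does not hold → requirement n/a → met
5. drivers with hazwaste endorsement 4 ≥ 2 → met
6. driver safety training 286 days ago vs limit 365 → met
7. auto liability coverage $1,200,000 ≥ $1,150,000 → met
8. manifest records present → met
9. vehicle leak inspection 339 days ago vs limit 365 → met
10. landfill permit verification 34 days ago vs limit 30 → not met
11. customer complaint log present → met
Not met: 10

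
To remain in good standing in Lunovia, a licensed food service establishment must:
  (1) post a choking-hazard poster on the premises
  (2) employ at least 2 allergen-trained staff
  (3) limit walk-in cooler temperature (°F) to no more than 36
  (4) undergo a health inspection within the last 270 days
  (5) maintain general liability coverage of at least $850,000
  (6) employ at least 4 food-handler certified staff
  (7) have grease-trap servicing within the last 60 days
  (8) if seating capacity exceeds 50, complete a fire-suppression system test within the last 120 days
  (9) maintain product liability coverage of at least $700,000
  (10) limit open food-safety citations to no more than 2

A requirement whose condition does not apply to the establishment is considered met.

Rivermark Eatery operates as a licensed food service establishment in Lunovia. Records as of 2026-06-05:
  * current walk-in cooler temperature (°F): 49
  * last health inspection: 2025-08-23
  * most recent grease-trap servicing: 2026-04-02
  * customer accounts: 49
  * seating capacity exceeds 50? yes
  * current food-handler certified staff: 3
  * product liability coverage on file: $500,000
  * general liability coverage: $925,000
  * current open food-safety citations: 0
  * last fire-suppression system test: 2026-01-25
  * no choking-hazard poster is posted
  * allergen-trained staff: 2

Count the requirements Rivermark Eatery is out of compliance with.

1. choking-hazard poster absent → not met
2. allergen-trained staff 2 ≥ 2 → met
3. walk-in cooler temperature (°F) 49 > 36 → not met
4. health inspection 286 days ago vs limit 270 → not met
5. general liability coverage $925,000 ≥ $850,000 → met
6. food-handler certified staff 3 < 4 → not met
7. grease-trap servicing 64 days ago vs limit 60 → not met
8. condition 'seating capacity exceeds 50' holds; fire-suppression system test 131 days ago vs limit 120 → not met
9. product liability coverage $500,000 < $700,000 → not met
10. open food-safety citations 0 ≤ 2 → met
Not met: 7 of 10

7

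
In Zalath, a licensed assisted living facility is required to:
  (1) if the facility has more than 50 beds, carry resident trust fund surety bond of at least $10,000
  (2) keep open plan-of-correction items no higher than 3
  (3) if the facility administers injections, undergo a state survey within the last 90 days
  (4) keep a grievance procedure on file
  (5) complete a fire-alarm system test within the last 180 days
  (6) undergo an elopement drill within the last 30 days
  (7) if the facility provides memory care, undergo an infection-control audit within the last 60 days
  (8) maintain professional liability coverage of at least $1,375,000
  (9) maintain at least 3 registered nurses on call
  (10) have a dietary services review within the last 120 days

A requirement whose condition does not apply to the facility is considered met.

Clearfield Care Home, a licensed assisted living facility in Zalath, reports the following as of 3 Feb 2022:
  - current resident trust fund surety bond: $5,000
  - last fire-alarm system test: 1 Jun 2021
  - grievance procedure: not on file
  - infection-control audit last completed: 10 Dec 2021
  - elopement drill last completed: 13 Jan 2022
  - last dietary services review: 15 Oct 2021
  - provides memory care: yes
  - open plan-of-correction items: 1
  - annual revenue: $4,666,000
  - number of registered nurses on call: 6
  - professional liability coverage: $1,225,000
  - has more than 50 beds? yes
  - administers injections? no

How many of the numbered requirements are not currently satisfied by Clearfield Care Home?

1. condition 'has more than 50 beds' holds; resident trust fund surety bond $5,000 < $10,000 → not met
2. open plan-of-correction items 1 ≤ 3 → met
3. condition 'administers injections' does not hold → requirement n/a → met
4. grievance procedure absent → not met
5. fire-alarm system test 247 days ago vs limit 180 → not met
6. elopement drill 21 days ago vs limit 30 → met
7. condition 'provides memory care' holds; infection-control audit 55 days ago vs limit 60 → met
8. professional liability coverage $1,225,000 < $1,375,000 → not met
9. registered nurses on call 6 ≥ 3 → met
10. dietary services review 111 days ago vs limit 120 → met
Not met: 4 of 10

4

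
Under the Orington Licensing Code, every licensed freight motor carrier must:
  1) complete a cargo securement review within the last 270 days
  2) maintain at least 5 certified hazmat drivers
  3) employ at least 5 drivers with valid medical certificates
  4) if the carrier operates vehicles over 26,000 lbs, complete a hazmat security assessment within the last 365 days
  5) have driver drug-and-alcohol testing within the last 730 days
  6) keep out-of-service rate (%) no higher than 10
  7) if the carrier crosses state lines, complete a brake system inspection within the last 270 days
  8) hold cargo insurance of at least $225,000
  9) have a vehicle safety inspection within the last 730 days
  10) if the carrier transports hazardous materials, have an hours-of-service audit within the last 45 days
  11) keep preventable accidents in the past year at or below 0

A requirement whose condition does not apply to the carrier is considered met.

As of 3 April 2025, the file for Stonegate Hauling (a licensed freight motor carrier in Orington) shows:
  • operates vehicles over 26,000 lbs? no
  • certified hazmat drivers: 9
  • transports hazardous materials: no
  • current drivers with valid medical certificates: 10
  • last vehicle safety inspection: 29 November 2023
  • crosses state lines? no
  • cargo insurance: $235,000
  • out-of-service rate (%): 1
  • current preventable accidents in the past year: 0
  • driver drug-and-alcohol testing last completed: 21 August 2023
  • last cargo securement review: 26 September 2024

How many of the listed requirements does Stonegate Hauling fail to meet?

1. cargo securement review 189 days ago vs limit 270 → met
2. certified hazmat drivers 9 ≥ 5 → met
3. drivers with valid medical certificates 10 ≥ 5 → met
4. condition 'operates vehicles over 26,000 lbs' does not hold → requirement n/a → met
5. driver drug-and-alcohol testing 591 days ago vs limit 730 → met
6. out-of-service rate (%) 1 ≤ 10 → met
7. condition 'crosses state lines' does not hold → requirement n/a → met
8. cargo insurance $235,000 ≥ $225,000 → met
9. vehicle safety inspection 491 days ago vs limit 730 → met
10. condition 'transports hazardous materials' does not hold → requirement n/a → met
11. preventable accidents in the past year 0 ≤ 0 → met
Not met: 0 of 11

0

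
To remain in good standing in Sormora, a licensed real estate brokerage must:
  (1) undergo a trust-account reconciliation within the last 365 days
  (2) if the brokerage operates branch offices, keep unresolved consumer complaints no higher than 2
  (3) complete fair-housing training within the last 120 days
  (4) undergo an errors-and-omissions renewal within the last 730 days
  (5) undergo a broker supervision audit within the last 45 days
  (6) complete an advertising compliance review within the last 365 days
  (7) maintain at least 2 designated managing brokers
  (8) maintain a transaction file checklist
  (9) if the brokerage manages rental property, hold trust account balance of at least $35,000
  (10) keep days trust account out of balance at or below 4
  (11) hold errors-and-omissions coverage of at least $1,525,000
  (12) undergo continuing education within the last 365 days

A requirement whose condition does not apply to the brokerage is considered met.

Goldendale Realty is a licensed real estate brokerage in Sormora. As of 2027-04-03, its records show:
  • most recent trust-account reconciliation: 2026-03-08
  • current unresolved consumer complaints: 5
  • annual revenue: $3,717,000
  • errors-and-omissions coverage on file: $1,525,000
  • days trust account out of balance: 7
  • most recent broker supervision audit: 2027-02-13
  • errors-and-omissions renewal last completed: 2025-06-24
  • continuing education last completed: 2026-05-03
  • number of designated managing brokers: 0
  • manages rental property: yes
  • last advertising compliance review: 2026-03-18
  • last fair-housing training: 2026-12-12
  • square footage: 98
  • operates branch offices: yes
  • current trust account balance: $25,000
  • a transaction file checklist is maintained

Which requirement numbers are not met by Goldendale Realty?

1, 2, 5, 6, 7, 9, 10

1. trust-account reconciliation 391 days ago vs limit 365 → not met
2. condition 'operates branch offices' holds; unresolved consumer complaints 5 > 2 → not met
3. fair-housing training 112 days ago vs limit 120 → met
4. errors-and-omissions renewal 648 days ago vs limit 730 → met
5. broker supervision audit 49 days ago vs limit 45 → not met
6. advertising compliance review 381 days ago vs limit 365 → not met
7. designated managing brokers 0 < 2 → not met
8. transaction file checklist present → met
9. condition 'manages rental property' holds; trust account balance $25,000 < $35,000 → not met
10. days trust account out of balance 7 > 4 → not met
11. errors-and-omissions coverage $1,525,000 ≥ $1,525,000 → met
12. continuing education 335 days ago vs limit 365 → met
Not met: 1, 2, 5, 6, 7, 9, 10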